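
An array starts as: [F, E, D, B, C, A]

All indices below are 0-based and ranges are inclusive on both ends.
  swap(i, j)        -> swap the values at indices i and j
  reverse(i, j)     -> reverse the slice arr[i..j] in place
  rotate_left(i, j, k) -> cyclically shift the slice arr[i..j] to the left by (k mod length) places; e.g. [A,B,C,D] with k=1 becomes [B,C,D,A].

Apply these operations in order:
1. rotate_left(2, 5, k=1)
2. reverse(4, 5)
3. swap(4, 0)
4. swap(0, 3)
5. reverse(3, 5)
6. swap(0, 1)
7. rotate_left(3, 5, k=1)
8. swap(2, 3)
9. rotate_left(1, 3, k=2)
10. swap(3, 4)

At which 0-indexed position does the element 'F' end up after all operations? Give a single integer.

Answer: 4

Derivation:
After 1 (rotate_left(2, 5, k=1)): [F, E, B, C, A, D]
After 2 (reverse(4, 5)): [F, E, B, C, D, A]
After 3 (swap(4, 0)): [D, E, B, C, F, A]
After 4 (swap(0, 3)): [C, E, B, D, F, A]
After 5 (reverse(3, 5)): [C, E, B, A, F, D]
After 6 (swap(0, 1)): [E, C, B, A, F, D]
After 7 (rotate_left(3, 5, k=1)): [E, C, B, F, D, A]
After 8 (swap(2, 3)): [E, C, F, B, D, A]
After 9 (rotate_left(1, 3, k=2)): [E, B, C, F, D, A]
After 10 (swap(3, 4)): [E, B, C, D, F, A]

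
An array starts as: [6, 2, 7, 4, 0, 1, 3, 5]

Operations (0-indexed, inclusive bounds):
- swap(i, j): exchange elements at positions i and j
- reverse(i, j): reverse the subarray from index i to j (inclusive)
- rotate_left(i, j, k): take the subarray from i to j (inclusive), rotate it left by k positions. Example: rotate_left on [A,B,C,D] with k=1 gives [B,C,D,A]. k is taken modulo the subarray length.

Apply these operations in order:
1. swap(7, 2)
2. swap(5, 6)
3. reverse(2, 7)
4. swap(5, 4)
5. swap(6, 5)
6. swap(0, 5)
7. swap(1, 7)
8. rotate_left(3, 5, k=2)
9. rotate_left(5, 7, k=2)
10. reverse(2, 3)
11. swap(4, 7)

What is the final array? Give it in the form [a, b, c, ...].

After 1 (swap(7, 2)): [6, 2, 5, 4, 0, 1, 3, 7]
After 2 (swap(5, 6)): [6, 2, 5, 4, 0, 3, 1, 7]
After 3 (reverse(2, 7)): [6, 2, 7, 1, 3, 0, 4, 5]
After 4 (swap(5, 4)): [6, 2, 7, 1, 0, 3, 4, 5]
After 5 (swap(6, 5)): [6, 2, 7, 1, 0, 4, 3, 5]
After 6 (swap(0, 5)): [4, 2, 7, 1, 0, 6, 3, 5]
After 7 (swap(1, 7)): [4, 5, 7, 1, 0, 6, 3, 2]
After 8 (rotate_left(3, 5, k=2)): [4, 5, 7, 6, 1, 0, 3, 2]
After 9 (rotate_left(5, 7, k=2)): [4, 5, 7, 6, 1, 2, 0, 3]
After 10 (reverse(2, 3)): [4, 5, 6, 7, 1, 2, 0, 3]
After 11 (swap(4, 7)): [4, 5, 6, 7, 3, 2, 0, 1]

Answer: [4, 5, 6, 7, 3, 2, 0, 1]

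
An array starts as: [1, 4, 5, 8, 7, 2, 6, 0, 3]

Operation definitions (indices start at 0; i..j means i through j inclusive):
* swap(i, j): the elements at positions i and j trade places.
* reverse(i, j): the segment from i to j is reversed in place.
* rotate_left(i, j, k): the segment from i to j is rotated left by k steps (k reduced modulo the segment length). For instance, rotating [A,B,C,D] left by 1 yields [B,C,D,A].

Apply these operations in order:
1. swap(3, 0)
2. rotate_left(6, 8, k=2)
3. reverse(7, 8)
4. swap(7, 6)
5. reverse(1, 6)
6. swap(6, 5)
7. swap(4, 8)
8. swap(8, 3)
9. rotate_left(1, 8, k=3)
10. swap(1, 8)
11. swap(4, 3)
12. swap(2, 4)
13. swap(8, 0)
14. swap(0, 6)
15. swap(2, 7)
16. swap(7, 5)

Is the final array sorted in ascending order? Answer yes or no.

Answer: yes

Derivation:
After 1 (swap(3, 0)): [8, 4, 5, 1, 7, 2, 6, 0, 3]
After 2 (rotate_left(6, 8, k=2)): [8, 4, 5, 1, 7, 2, 3, 6, 0]
After 3 (reverse(7, 8)): [8, 4, 5, 1, 7, 2, 3, 0, 6]
After 4 (swap(7, 6)): [8, 4, 5, 1, 7, 2, 0, 3, 6]
After 5 (reverse(1, 6)): [8, 0, 2, 7, 1, 5, 4, 3, 6]
After 6 (swap(6, 5)): [8, 0, 2, 7, 1, 4, 5, 3, 6]
After 7 (swap(4, 8)): [8, 0, 2, 7, 6, 4, 5, 3, 1]
After 8 (swap(8, 3)): [8, 0, 2, 1, 6, 4, 5, 3, 7]
After 9 (rotate_left(1, 8, k=3)): [8, 6, 4, 5, 3, 7, 0, 2, 1]
After 10 (swap(1, 8)): [8, 1, 4, 5, 3, 7, 0, 2, 6]
After 11 (swap(4, 3)): [8, 1, 4, 3, 5, 7, 0, 2, 6]
After 12 (swap(2, 4)): [8, 1, 5, 3, 4, 7, 0, 2, 6]
After 13 (swap(8, 0)): [6, 1, 5, 3, 4, 7, 0, 2, 8]
After 14 (swap(0, 6)): [0, 1, 5, 3, 4, 7, 6, 2, 8]
After 15 (swap(2, 7)): [0, 1, 2, 3, 4, 7, 6, 5, 8]
After 16 (swap(7, 5)): [0, 1, 2, 3, 4, 5, 6, 7, 8]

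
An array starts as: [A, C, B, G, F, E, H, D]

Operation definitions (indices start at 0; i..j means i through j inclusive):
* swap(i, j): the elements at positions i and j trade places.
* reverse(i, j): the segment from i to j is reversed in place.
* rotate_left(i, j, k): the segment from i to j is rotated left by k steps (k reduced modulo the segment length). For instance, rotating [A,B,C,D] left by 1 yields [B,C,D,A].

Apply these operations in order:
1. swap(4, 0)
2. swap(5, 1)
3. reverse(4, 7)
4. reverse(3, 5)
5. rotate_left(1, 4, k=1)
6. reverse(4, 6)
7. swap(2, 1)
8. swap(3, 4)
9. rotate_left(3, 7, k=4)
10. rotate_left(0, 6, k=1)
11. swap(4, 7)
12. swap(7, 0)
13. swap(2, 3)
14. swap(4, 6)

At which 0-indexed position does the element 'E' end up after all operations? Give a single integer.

Answer: 6

Derivation:
After 1 (swap(4, 0)): [F, C, B, G, A, E, H, D]
After 2 (swap(5, 1)): [F, E, B, G, A, C, H, D]
After 3 (reverse(4, 7)): [F, E, B, G, D, H, C, A]
After 4 (reverse(3, 5)): [F, E, B, H, D, G, C, A]
After 5 (rotate_left(1, 4, k=1)): [F, B, H, D, E, G, C, A]
After 6 (reverse(4, 6)): [F, B, H, D, C, G, E, A]
After 7 (swap(2, 1)): [F, H, B, D, C, G, E, A]
After 8 (swap(3, 4)): [F, H, B, C, D, G, E, A]
After 9 (rotate_left(3, 7, k=4)): [F, H, B, A, C, D, G, E]
After 10 (rotate_left(0, 6, k=1)): [H, B, A, C, D, G, F, E]
After 11 (swap(4, 7)): [H, B, A, C, E, G, F, D]
After 12 (swap(7, 0)): [D, B, A, C, E, G, F, H]
After 13 (swap(2, 3)): [D, B, C, A, E, G, F, H]
After 14 (swap(4, 6)): [D, B, C, A, F, G, E, H]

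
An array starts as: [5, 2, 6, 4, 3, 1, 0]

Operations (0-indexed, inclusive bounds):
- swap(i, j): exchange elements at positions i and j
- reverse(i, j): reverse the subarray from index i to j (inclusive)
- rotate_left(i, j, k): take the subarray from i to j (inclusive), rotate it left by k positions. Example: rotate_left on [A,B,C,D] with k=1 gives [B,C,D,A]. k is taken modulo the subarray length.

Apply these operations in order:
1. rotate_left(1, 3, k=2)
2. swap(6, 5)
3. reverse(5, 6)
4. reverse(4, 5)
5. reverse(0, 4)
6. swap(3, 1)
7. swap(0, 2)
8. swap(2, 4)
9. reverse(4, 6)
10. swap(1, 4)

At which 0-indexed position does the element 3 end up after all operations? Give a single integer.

Answer: 5

Derivation:
After 1 (rotate_left(1, 3, k=2)): [5, 4, 2, 6, 3, 1, 0]
After 2 (swap(6, 5)): [5, 4, 2, 6, 3, 0, 1]
After 3 (reverse(5, 6)): [5, 4, 2, 6, 3, 1, 0]
After 4 (reverse(4, 5)): [5, 4, 2, 6, 1, 3, 0]
After 5 (reverse(0, 4)): [1, 6, 2, 4, 5, 3, 0]
After 6 (swap(3, 1)): [1, 4, 2, 6, 5, 3, 0]
After 7 (swap(0, 2)): [2, 4, 1, 6, 5, 3, 0]
After 8 (swap(2, 4)): [2, 4, 5, 6, 1, 3, 0]
After 9 (reverse(4, 6)): [2, 4, 5, 6, 0, 3, 1]
After 10 (swap(1, 4)): [2, 0, 5, 6, 4, 3, 1]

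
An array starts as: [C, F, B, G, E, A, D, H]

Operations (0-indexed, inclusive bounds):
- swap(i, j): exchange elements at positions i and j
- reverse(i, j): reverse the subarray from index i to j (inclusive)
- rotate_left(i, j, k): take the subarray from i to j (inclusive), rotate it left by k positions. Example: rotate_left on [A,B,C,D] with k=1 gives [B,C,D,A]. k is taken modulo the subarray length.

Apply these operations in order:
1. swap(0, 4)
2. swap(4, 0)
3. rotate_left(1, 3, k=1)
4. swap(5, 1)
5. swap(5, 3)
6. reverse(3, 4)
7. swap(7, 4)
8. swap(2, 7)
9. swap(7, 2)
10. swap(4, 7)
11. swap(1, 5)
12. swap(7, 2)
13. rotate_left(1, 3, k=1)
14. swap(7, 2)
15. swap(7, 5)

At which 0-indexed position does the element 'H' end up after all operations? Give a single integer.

Answer: 1

Derivation:
After 1 (swap(0, 4)): [E, F, B, G, C, A, D, H]
After 2 (swap(4, 0)): [C, F, B, G, E, A, D, H]
After 3 (rotate_left(1, 3, k=1)): [C, B, G, F, E, A, D, H]
After 4 (swap(5, 1)): [C, A, G, F, E, B, D, H]
After 5 (swap(5, 3)): [C, A, G, B, E, F, D, H]
After 6 (reverse(3, 4)): [C, A, G, E, B, F, D, H]
After 7 (swap(7, 4)): [C, A, G, E, H, F, D, B]
After 8 (swap(2, 7)): [C, A, B, E, H, F, D, G]
After 9 (swap(7, 2)): [C, A, G, E, H, F, D, B]
After 10 (swap(4, 7)): [C, A, G, E, B, F, D, H]
After 11 (swap(1, 5)): [C, F, G, E, B, A, D, H]
After 12 (swap(7, 2)): [C, F, H, E, B, A, D, G]
After 13 (rotate_left(1, 3, k=1)): [C, H, E, F, B, A, D, G]
After 14 (swap(7, 2)): [C, H, G, F, B, A, D, E]
After 15 (swap(7, 5)): [C, H, G, F, B, E, D, A]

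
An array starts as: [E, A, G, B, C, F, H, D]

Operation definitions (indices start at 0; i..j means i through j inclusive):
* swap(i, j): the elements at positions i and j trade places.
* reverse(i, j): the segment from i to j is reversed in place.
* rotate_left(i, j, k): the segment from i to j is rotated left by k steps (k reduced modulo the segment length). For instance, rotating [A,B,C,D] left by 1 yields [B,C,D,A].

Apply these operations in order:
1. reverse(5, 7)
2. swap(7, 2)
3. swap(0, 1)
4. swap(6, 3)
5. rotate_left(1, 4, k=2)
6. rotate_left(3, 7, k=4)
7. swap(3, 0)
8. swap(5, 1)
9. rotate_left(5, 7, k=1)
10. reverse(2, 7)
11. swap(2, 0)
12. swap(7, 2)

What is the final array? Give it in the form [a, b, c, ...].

After 1 (reverse(5, 7)): [E, A, G, B, C, D, H, F]
After 2 (swap(7, 2)): [E, A, F, B, C, D, H, G]
After 3 (swap(0, 1)): [A, E, F, B, C, D, H, G]
After 4 (swap(6, 3)): [A, E, F, H, C, D, B, G]
After 5 (rotate_left(1, 4, k=2)): [A, H, C, E, F, D, B, G]
After 6 (rotate_left(3, 7, k=4)): [A, H, C, G, E, F, D, B]
After 7 (swap(3, 0)): [G, H, C, A, E, F, D, B]
After 8 (swap(5, 1)): [G, F, C, A, E, H, D, B]
After 9 (rotate_left(5, 7, k=1)): [G, F, C, A, E, D, B, H]
After 10 (reverse(2, 7)): [G, F, H, B, D, E, A, C]
After 11 (swap(2, 0)): [H, F, G, B, D, E, A, C]
After 12 (swap(7, 2)): [H, F, C, B, D, E, A, G]

Answer: [H, F, C, B, D, E, A, G]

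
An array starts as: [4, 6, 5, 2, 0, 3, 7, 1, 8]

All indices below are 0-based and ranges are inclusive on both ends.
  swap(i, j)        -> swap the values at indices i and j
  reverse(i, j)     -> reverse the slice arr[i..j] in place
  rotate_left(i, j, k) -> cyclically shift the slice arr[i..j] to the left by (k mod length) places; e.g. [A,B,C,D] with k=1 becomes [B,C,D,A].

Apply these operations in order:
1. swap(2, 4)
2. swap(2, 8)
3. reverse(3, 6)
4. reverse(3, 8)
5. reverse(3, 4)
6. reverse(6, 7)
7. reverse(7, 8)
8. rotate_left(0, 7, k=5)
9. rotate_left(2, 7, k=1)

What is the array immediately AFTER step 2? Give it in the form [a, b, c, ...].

Answer: [4, 6, 8, 2, 5, 3, 7, 1, 0]

Derivation:
After 1 (swap(2, 4)): [4, 6, 0, 2, 5, 3, 7, 1, 8]
After 2 (swap(2, 8)): [4, 6, 8, 2, 5, 3, 7, 1, 0]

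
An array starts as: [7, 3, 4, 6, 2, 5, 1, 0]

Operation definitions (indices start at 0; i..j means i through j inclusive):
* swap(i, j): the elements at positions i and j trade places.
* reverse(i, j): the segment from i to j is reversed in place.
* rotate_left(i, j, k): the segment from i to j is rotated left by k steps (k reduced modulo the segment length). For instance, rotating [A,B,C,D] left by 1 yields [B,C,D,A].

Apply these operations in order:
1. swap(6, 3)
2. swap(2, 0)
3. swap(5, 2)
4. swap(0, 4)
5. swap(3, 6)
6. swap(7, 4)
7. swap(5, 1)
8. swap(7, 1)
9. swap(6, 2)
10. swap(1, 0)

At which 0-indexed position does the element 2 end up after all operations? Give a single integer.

After 1 (swap(6, 3)): [7, 3, 4, 1, 2, 5, 6, 0]
After 2 (swap(2, 0)): [4, 3, 7, 1, 2, 5, 6, 0]
After 3 (swap(5, 2)): [4, 3, 5, 1, 2, 7, 6, 0]
After 4 (swap(0, 4)): [2, 3, 5, 1, 4, 7, 6, 0]
After 5 (swap(3, 6)): [2, 3, 5, 6, 4, 7, 1, 0]
After 6 (swap(7, 4)): [2, 3, 5, 6, 0, 7, 1, 4]
After 7 (swap(5, 1)): [2, 7, 5, 6, 0, 3, 1, 4]
After 8 (swap(7, 1)): [2, 4, 5, 6, 0, 3, 1, 7]
After 9 (swap(6, 2)): [2, 4, 1, 6, 0, 3, 5, 7]
After 10 (swap(1, 0)): [4, 2, 1, 6, 0, 3, 5, 7]

Answer: 1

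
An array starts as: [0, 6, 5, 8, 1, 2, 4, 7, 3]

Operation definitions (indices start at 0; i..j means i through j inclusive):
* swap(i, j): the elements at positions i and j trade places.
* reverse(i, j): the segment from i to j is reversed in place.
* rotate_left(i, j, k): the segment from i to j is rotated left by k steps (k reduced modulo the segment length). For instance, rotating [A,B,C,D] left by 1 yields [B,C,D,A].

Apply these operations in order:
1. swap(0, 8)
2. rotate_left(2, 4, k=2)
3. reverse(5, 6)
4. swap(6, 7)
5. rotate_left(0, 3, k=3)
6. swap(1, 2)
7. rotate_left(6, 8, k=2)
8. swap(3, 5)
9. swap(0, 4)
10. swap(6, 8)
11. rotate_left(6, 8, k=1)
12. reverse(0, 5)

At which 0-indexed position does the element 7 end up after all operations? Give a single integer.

After 1 (swap(0, 8)): [3, 6, 5, 8, 1, 2, 4, 7, 0]
After 2 (rotate_left(2, 4, k=2)): [3, 6, 1, 5, 8, 2, 4, 7, 0]
After 3 (reverse(5, 6)): [3, 6, 1, 5, 8, 4, 2, 7, 0]
After 4 (swap(6, 7)): [3, 6, 1, 5, 8, 4, 7, 2, 0]
After 5 (rotate_left(0, 3, k=3)): [5, 3, 6, 1, 8, 4, 7, 2, 0]
After 6 (swap(1, 2)): [5, 6, 3, 1, 8, 4, 7, 2, 0]
After 7 (rotate_left(6, 8, k=2)): [5, 6, 3, 1, 8, 4, 0, 7, 2]
After 8 (swap(3, 5)): [5, 6, 3, 4, 8, 1, 0, 7, 2]
After 9 (swap(0, 4)): [8, 6, 3, 4, 5, 1, 0, 7, 2]
After 10 (swap(6, 8)): [8, 6, 3, 4, 5, 1, 2, 7, 0]
After 11 (rotate_left(6, 8, k=1)): [8, 6, 3, 4, 5, 1, 7, 0, 2]
After 12 (reverse(0, 5)): [1, 5, 4, 3, 6, 8, 7, 0, 2]

Answer: 6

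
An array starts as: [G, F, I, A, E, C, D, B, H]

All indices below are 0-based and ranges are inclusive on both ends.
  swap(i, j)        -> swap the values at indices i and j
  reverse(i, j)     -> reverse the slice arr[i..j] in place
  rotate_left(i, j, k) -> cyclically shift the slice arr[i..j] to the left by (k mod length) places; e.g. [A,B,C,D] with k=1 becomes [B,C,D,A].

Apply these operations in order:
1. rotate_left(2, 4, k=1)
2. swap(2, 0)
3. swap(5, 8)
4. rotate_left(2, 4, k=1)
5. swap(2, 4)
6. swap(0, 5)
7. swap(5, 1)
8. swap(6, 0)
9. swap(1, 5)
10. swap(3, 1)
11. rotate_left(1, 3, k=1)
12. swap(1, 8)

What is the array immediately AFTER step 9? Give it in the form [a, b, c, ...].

After 1 (rotate_left(2, 4, k=1)): [G, F, A, E, I, C, D, B, H]
After 2 (swap(2, 0)): [A, F, G, E, I, C, D, B, H]
After 3 (swap(5, 8)): [A, F, G, E, I, H, D, B, C]
After 4 (rotate_left(2, 4, k=1)): [A, F, E, I, G, H, D, B, C]
After 5 (swap(2, 4)): [A, F, G, I, E, H, D, B, C]
After 6 (swap(0, 5)): [H, F, G, I, E, A, D, B, C]
After 7 (swap(5, 1)): [H, A, G, I, E, F, D, B, C]
After 8 (swap(6, 0)): [D, A, G, I, E, F, H, B, C]
After 9 (swap(1, 5)): [D, F, G, I, E, A, H, B, C]

Answer: [D, F, G, I, E, A, H, B, C]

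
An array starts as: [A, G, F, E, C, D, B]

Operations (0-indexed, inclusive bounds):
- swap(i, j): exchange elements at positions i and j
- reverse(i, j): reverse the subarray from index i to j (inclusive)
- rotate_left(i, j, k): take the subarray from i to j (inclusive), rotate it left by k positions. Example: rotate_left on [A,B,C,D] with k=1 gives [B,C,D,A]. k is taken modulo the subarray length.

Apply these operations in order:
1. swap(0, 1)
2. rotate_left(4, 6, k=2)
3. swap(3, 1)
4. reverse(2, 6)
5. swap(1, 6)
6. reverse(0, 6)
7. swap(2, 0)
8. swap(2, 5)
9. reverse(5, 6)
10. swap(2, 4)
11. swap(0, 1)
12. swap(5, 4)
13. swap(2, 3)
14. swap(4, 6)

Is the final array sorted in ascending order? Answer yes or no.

Answer: yes

Derivation:
After 1 (swap(0, 1)): [G, A, F, E, C, D, B]
After 2 (rotate_left(4, 6, k=2)): [G, A, F, E, B, C, D]
After 3 (swap(3, 1)): [G, E, F, A, B, C, D]
After 4 (reverse(2, 6)): [G, E, D, C, B, A, F]
After 5 (swap(1, 6)): [G, F, D, C, B, A, E]
After 6 (reverse(0, 6)): [E, A, B, C, D, F, G]
After 7 (swap(2, 0)): [B, A, E, C, D, F, G]
After 8 (swap(2, 5)): [B, A, F, C, D, E, G]
After 9 (reverse(5, 6)): [B, A, F, C, D, G, E]
After 10 (swap(2, 4)): [B, A, D, C, F, G, E]
After 11 (swap(0, 1)): [A, B, D, C, F, G, E]
After 12 (swap(5, 4)): [A, B, D, C, G, F, E]
After 13 (swap(2, 3)): [A, B, C, D, G, F, E]
After 14 (swap(4, 6)): [A, B, C, D, E, F, G]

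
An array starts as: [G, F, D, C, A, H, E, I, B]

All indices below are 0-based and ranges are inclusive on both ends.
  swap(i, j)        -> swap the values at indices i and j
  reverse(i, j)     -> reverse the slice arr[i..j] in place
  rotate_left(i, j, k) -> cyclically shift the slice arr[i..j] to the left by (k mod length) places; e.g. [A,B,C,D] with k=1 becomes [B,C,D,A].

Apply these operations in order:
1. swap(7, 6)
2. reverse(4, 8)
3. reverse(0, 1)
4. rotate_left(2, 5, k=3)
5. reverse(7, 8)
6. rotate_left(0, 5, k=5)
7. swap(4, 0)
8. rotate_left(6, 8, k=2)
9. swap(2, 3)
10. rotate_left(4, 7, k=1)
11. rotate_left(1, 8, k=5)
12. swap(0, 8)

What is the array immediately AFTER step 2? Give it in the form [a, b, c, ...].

Answer: [G, F, D, C, B, E, I, H, A]

Derivation:
After 1 (swap(7, 6)): [G, F, D, C, A, H, I, E, B]
After 2 (reverse(4, 8)): [G, F, D, C, B, E, I, H, A]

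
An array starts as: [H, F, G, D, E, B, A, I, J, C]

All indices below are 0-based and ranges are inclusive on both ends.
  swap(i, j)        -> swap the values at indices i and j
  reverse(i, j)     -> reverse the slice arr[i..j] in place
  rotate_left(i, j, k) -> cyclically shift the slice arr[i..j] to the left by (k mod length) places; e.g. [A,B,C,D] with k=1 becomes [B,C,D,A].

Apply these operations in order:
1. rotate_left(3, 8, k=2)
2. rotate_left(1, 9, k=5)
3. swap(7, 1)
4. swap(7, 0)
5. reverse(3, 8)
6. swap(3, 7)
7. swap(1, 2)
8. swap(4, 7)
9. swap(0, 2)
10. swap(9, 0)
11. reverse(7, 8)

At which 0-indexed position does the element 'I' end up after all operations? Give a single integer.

After 1 (rotate_left(3, 8, k=2)): [H, F, G, B, A, I, J, D, E, C]
After 2 (rotate_left(1, 9, k=5)): [H, J, D, E, C, F, G, B, A, I]
After 3 (swap(7, 1)): [H, B, D, E, C, F, G, J, A, I]
After 4 (swap(7, 0)): [J, B, D, E, C, F, G, H, A, I]
After 5 (reverse(3, 8)): [J, B, D, A, H, G, F, C, E, I]
After 6 (swap(3, 7)): [J, B, D, C, H, G, F, A, E, I]
After 7 (swap(1, 2)): [J, D, B, C, H, G, F, A, E, I]
After 8 (swap(4, 7)): [J, D, B, C, A, G, F, H, E, I]
After 9 (swap(0, 2)): [B, D, J, C, A, G, F, H, E, I]
After 10 (swap(9, 0)): [I, D, J, C, A, G, F, H, E, B]
After 11 (reverse(7, 8)): [I, D, J, C, A, G, F, E, H, B]

Answer: 0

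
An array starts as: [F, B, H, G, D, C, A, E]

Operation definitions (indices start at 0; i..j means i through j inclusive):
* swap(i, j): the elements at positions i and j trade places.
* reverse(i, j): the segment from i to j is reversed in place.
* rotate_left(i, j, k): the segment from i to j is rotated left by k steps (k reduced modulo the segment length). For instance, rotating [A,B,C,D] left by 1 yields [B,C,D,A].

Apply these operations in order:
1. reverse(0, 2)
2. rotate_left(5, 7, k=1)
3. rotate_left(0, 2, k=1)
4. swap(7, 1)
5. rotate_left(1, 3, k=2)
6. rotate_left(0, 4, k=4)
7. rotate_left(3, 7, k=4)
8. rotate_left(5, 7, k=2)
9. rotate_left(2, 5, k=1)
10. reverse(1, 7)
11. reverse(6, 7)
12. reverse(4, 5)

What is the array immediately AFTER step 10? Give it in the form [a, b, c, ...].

Answer: [D, A, H, G, E, C, F, B]

Derivation:
After 1 (reverse(0, 2)): [H, B, F, G, D, C, A, E]
After 2 (rotate_left(5, 7, k=1)): [H, B, F, G, D, A, E, C]
After 3 (rotate_left(0, 2, k=1)): [B, F, H, G, D, A, E, C]
After 4 (swap(7, 1)): [B, C, H, G, D, A, E, F]
After 5 (rotate_left(1, 3, k=2)): [B, G, C, H, D, A, E, F]
After 6 (rotate_left(0, 4, k=4)): [D, B, G, C, H, A, E, F]
After 7 (rotate_left(3, 7, k=4)): [D, B, G, F, C, H, A, E]
After 8 (rotate_left(5, 7, k=2)): [D, B, G, F, C, E, H, A]
After 9 (rotate_left(2, 5, k=1)): [D, B, F, C, E, G, H, A]
After 10 (reverse(1, 7)): [D, A, H, G, E, C, F, B]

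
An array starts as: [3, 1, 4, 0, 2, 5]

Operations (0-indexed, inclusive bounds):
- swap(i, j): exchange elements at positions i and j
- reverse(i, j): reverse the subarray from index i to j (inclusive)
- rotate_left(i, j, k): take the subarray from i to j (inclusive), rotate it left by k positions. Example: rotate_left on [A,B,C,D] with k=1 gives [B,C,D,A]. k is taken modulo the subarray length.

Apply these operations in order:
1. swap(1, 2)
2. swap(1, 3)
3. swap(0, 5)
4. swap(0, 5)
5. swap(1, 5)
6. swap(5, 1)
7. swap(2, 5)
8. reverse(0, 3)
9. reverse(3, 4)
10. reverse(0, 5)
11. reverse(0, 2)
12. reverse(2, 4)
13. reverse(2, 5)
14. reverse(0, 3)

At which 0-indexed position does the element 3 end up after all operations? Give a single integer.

Answer: 2

Derivation:
After 1 (swap(1, 2)): [3, 4, 1, 0, 2, 5]
After 2 (swap(1, 3)): [3, 0, 1, 4, 2, 5]
After 3 (swap(0, 5)): [5, 0, 1, 4, 2, 3]
After 4 (swap(0, 5)): [3, 0, 1, 4, 2, 5]
After 5 (swap(1, 5)): [3, 5, 1, 4, 2, 0]
After 6 (swap(5, 1)): [3, 0, 1, 4, 2, 5]
After 7 (swap(2, 5)): [3, 0, 5, 4, 2, 1]
After 8 (reverse(0, 3)): [4, 5, 0, 3, 2, 1]
After 9 (reverse(3, 4)): [4, 5, 0, 2, 3, 1]
After 10 (reverse(0, 5)): [1, 3, 2, 0, 5, 4]
After 11 (reverse(0, 2)): [2, 3, 1, 0, 5, 4]
After 12 (reverse(2, 4)): [2, 3, 5, 0, 1, 4]
After 13 (reverse(2, 5)): [2, 3, 4, 1, 0, 5]
After 14 (reverse(0, 3)): [1, 4, 3, 2, 0, 5]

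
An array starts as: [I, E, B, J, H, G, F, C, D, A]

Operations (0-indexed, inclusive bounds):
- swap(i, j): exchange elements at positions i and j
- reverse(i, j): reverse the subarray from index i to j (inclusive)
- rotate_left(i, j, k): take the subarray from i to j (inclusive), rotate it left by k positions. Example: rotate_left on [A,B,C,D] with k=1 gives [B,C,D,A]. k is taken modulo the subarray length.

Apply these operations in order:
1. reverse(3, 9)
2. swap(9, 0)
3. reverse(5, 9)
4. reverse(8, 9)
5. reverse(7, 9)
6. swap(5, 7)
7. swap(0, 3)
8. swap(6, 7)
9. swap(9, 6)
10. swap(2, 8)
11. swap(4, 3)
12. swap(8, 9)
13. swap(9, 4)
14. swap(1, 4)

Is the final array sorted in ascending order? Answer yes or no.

Answer: yes

Derivation:
After 1 (reverse(3, 9)): [I, E, B, A, D, C, F, G, H, J]
After 2 (swap(9, 0)): [J, E, B, A, D, C, F, G, H, I]
After 3 (reverse(5, 9)): [J, E, B, A, D, I, H, G, F, C]
After 4 (reverse(8, 9)): [J, E, B, A, D, I, H, G, C, F]
After 5 (reverse(7, 9)): [J, E, B, A, D, I, H, F, C, G]
After 6 (swap(5, 7)): [J, E, B, A, D, F, H, I, C, G]
After 7 (swap(0, 3)): [A, E, B, J, D, F, H, I, C, G]
After 8 (swap(6, 7)): [A, E, B, J, D, F, I, H, C, G]
After 9 (swap(9, 6)): [A, E, B, J, D, F, G, H, C, I]
After 10 (swap(2, 8)): [A, E, C, J, D, F, G, H, B, I]
After 11 (swap(4, 3)): [A, E, C, D, J, F, G, H, B, I]
After 12 (swap(8, 9)): [A, E, C, D, J, F, G, H, I, B]
After 13 (swap(9, 4)): [A, E, C, D, B, F, G, H, I, J]
After 14 (swap(1, 4)): [A, B, C, D, E, F, G, H, I, J]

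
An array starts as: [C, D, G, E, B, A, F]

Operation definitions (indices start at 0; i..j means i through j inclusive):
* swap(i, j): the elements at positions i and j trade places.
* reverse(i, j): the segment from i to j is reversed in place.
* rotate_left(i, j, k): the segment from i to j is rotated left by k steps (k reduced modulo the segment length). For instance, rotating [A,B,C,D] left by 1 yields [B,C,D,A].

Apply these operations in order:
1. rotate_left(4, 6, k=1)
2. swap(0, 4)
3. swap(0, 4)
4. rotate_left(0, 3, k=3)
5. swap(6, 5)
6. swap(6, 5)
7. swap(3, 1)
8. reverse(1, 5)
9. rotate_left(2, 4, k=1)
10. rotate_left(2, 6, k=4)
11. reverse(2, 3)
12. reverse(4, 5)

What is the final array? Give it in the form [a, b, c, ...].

Answer: [E, F, C, B, A, D, G]

Derivation:
After 1 (rotate_left(4, 6, k=1)): [C, D, G, E, A, F, B]
After 2 (swap(0, 4)): [A, D, G, E, C, F, B]
After 3 (swap(0, 4)): [C, D, G, E, A, F, B]
After 4 (rotate_left(0, 3, k=3)): [E, C, D, G, A, F, B]
After 5 (swap(6, 5)): [E, C, D, G, A, B, F]
After 6 (swap(6, 5)): [E, C, D, G, A, F, B]
After 7 (swap(3, 1)): [E, G, D, C, A, F, B]
After 8 (reverse(1, 5)): [E, F, A, C, D, G, B]
After 9 (rotate_left(2, 4, k=1)): [E, F, C, D, A, G, B]
After 10 (rotate_left(2, 6, k=4)): [E, F, B, C, D, A, G]
After 11 (reverse(2, 3)): [E, F, C, B, D, A, G]
After 12 (reverse(4, 5)): [E, F, C, B, A, D, G]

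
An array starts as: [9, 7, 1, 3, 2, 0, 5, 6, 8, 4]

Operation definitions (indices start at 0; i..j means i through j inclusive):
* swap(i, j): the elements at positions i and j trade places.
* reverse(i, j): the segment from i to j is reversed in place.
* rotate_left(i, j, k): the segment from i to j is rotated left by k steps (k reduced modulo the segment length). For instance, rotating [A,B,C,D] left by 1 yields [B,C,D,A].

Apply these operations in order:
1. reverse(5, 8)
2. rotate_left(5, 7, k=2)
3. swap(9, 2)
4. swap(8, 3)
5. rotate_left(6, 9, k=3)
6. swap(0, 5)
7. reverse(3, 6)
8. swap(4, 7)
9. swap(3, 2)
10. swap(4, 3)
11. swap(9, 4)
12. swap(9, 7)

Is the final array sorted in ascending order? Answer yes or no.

After 1 (reverse(5, 8)): [9, 7, 1, 3, 2, 8, 6, 5, 0, 4]
After 2 (rotate_left(5, 7, k=2)): [9, 7, 1, 3, 2, 5, 8, 6, 0, 4]
After 3 (swap(9, 2)): [9, 7, 4, 3, 2, 5, 8, 6, 0, 1]
After 4 (swap(8, 3)): [9, 7, 4, 0, 2, 5, 8, 6, 3, 1]
After 5 (rotate_left(6, 9, k=3)): [9, 7, 4, 0, 2, 5, 1, 8, 6, 3]
After 6 (swap(0, 5)): [5, 7, 4, 0, 2, 9, 1, 8, 6, 3]
After 7 (reverse(3, 6)): [5, 7, 4, 1, 9, 2, 0, 8, 6, 3]
After 8 (swap(4, 7)): [5, 7, 4, 1, 8, 2, 0, 9, 6, 3]
After 9 (swap(3, 2)): [5, 7, 1, 4, 8, 2, 0, 9, 6, 3]
After 10 (swap(4, 3)): [5, 7, 1, 8, 4, 2, 0, 9, 6, 3]
After 11 (swap(9, 4)): [5, 7, 1, 8, 3, 2, 0, 9, 6, 4]
After 12 (swap(9, 7)): [5, 7, 1, 8, 3, 2, 0, 4, 6, 9]

Answer: no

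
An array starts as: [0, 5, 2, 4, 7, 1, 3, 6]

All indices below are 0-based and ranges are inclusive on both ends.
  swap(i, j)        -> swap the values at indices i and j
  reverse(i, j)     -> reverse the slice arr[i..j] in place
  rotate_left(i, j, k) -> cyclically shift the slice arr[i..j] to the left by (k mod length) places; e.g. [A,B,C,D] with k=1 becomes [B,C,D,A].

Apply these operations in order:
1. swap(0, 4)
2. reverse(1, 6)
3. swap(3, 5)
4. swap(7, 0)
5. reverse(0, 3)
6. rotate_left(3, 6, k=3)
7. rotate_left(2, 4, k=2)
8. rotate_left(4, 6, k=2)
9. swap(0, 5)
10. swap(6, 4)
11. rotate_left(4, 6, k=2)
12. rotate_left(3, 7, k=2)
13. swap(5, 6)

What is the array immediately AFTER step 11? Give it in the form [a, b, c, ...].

Answer: [5, 1, 6, 3, 0, 4, 2, 7]

Derivation:
After 1 (swap(0, 4)): [7, 5, 2, 4, 0, 1, 3, 6]
After 2 (reverse(1, 6)): [7, 3, 1, 0, 4, 2, 5, 6]
After 3 (swap(3, 5)): [7, 3, 1, 2, 4, 0, 5, 6]
After 4 (swap(7, 0)): [6, 3, 1, 2, 4, 0, 5, 7]
After 5 (reverse(0, 3)): [2, 1, 3, 6, 4, 0, 5, 7]
After 6 (rotate_left(3, 6, k=3)): [2, 1, 3, 5, 6, 4, 0, 7]
After 7 (rotate_left(2, 4, k=2)): [2, 1, 6, 3, 5, 4, 0, 7]
After 8 (rotate_left(4, 6, k=2)): [2, 1, 6, 3, 0, 5, 4, 7]
After 9 (swap(0, 5)): [5, 1, 6, 3, 0, 2, 4, 7]
After 10 (swap(6, 4)): [5, 1, 6, 3, 4, 2, 0, 7]
After 11 (rotate_left(4, 6, k=2)): [5, 1, 6, 3, 0, 4, 2, 7]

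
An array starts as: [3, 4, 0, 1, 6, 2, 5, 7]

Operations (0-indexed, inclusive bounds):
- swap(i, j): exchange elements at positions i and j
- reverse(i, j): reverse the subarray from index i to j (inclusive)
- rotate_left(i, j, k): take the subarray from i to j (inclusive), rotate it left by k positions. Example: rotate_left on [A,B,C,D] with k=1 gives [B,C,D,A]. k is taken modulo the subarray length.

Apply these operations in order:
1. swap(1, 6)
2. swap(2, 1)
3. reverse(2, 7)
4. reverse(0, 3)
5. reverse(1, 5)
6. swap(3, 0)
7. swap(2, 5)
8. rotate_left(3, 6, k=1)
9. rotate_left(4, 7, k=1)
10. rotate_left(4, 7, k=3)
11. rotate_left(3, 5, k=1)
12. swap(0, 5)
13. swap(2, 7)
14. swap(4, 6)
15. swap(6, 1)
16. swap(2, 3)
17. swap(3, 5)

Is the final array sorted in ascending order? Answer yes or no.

After 1 (swap(1, 6)): [3, 5, 0, 1, 6, 2, 4, 7]
After 2 (swap(2, 1)): [3, 0, 5, 1, 6, 2, 4, 7]
After 3 (reverse(2, 7)): [3, 0, 7, 4, 2, 6, 1, 5]
After 4 (reverse(0, 3)): [4, 7, 0, 3, 2, 6, 1, 5]
After 5 (reverse(1, 5)): [4, 6, 2, 3, 0, 7, 1, 5]
After 6 (swap(3, 0)): [3, 6, 2, 4, 0, 7, 1, 5]
After 7 (swap(2, 5)): [3, 6, 7, 4, 0, 2, 1, 5]
After 8 (rotate_left(3, 6, k=1)): [3, 6, 7, 0, 2, 1, 4, 5]
After 9 (rotate_left(4, 7, k=1)): [3, 6, 7, 0, 1, 4, 5, 2]
After 10 (rotate_left(4, 7, k=3)): [3, 6, 7, 0, 2, 1, 4, 5]
After 11 (rotate_left(3, 5, k=1)): [3, 6, 7, 2, 1, 0, 4, 5]
After 12 (swap(0, 5)): [0, 6, 7, 2, 1, 3, 4, 5]
After 13 (swap(2, 7)): [0, 6, 5, 2, 1, 3, 4, 7]
After 14 (swap(4, 6)): [0, 6, 5, 2, 4, 3, 1, 7]
After 15 (swap(6, 1)): [0, 1, 5, 2, 4, 3, 6, 7]
After 16 (swap(2, 3)): [0, 1, 2, 5, 4, 3, 6, 7]
After 17 (swap(3, 5)): [0, 1, 2, 3, 4, 5, 6, 7]

Answer: yes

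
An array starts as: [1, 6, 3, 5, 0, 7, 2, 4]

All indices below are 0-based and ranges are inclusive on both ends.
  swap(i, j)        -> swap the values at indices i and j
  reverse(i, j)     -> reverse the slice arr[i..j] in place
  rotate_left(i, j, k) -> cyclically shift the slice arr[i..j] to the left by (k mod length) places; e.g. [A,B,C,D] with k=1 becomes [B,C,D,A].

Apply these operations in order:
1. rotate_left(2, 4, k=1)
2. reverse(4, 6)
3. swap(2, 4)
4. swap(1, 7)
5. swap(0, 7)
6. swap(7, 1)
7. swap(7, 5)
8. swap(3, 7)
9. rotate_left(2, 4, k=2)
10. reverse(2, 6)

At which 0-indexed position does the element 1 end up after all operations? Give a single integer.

Answer: 1

Derivation:
After 1 (rotate_left(2, 4, k=1)): [1, 6, 5, 0, 3, 7, 2, 4]
After 2 (reverse(4, 6)): [1, 6, 5, 0, 2, 7, 3, 4]
After 3 (swap(2, 4)): [1, 6, 2, 0, 5, 7, 3, 4]
After 4 (swap(1, 7)): [1, 4, 2, 0, 5, 7, 3, 6]
After 5 (swap(0, 7)): [6, 4, 2, 0, 5, 7, 3, 1]
After 6 (swap(7, 1)): [6, 1, 2, 0, 5, 7, 3, 4]
After 7 (swap(7, 5)): [6, 1, 2, 0, 5, 4, 3, 7]
After 8 (swap(3, 7)): [6, 1, 2, 7, 5, 4, 3, 0]
After 9 (rotate_left(2, 4, k=2)): [6, 1, 5, 2, 7, 4, 3, 0]
After 10 (reverse(2, 6)): [6, 1, 3, 4, 7, 2, 5, 0]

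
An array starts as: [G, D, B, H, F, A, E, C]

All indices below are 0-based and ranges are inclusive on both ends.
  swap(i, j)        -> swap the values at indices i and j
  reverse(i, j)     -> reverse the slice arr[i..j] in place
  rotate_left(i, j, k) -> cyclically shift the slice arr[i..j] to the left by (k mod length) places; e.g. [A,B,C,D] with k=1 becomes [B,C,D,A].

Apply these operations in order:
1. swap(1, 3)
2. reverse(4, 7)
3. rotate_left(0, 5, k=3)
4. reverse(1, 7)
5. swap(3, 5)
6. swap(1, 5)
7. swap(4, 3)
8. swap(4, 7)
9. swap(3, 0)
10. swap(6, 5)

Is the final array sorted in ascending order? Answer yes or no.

After 1 (swap(1, 3)): [G, H, B, D, F, A, E, C]
After 2 (reverse(4, 7)): [G, H, B, D, C, E, A, F]
After 3 (rotate_left(0, 5, k=3)): [D, C, E, G, H, B, A, F]
After 4 (reverse(1, 7)): [D, F, A, B, H, G, E, C]
After 5 (swap(3, 5)): [D, F, A, G, H, B, E, C]
After 6 (swap(1, 5)): [D, B, A, G, H, F, E, C]
After 7 (swap(4, 3)): [D, B, A, H, G, F, E, C]
After 8 (swap(4, 7)): [D, B, A, H, C, F, E, G]
After 9 (swap(3, 0)): [H, B, A, D, C, F, E, G]
After 10 (swap(6, 5)): [H, B, A, D, C, E, F, G]

Answer: no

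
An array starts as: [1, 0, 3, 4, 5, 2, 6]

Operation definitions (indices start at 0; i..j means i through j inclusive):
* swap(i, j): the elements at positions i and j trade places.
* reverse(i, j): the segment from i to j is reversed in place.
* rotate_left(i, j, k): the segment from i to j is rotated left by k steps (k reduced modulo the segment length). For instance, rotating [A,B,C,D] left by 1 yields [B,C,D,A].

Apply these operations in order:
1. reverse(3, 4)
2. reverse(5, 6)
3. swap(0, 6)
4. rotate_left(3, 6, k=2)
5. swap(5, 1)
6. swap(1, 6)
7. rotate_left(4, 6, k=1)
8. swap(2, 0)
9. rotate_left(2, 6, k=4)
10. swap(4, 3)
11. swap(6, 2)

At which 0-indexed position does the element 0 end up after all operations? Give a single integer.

Answer: 5

Derivation:
After 1 (reverse(3, 4)): [1, 0, 3, 5, 4, 2, 6]
After 2 (reverse(5, 6)): [1, 0, 3, 5, 4, 6, 2]
After 3 (swap(0, 6)): [2, 0, 3, 5, 4, 6, 1]
After 4 (rotate_left(3, 6, k=2)): [2, 0, 3, 6, 1, 5, 4]
After 5 (swap(5, 1)): [2, 5, 3, 6, 1, 0, 4]
After 6 (swap(1, 6)): [2, 4, 3, 6, 1, 0, 5]
After 7 (rotate_left(4, 6, k=1)): [2, 4, 3, 6, 0, 5, 1]
After 8 (swap(2, 0)): [3, 4, 2, 6, 0, 5, 1]
After 9 (rotate_left(2, 6, k=4)): [3, 4, 1, 2, 6, 0, 5]
After 10 (swap(4, 3)): [3, 4, 1, 6, 2, 0, 5]
After 11 (swap(6, 2)): [3, 4, 5, 6, 2, 0, 1]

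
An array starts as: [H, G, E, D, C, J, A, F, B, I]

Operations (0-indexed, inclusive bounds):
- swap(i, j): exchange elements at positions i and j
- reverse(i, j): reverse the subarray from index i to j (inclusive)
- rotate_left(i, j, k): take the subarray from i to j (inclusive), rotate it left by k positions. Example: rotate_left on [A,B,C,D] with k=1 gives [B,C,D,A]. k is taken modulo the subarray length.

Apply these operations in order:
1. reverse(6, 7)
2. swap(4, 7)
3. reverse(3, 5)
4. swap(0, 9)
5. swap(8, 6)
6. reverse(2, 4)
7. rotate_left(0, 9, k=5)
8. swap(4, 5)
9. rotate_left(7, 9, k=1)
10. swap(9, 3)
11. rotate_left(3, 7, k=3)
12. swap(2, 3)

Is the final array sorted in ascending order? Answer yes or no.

After 1 (reverse(6, 7)): [H, G, E, D, C, J, F, A, B, I]
After 2 (swap(4, 7)): [H, G, E, D, A, J, F, C, B, I]
After 3 (reverse(3, 5)): [H, G, E, J, A, D, F, C, B, I]
After 4 (swap(0, 9)): [I, G, E, J, A, D, F, C, B, H]
After 5 (swap(8, 6)): [I, G, E, J, A, D, B, C, F, H]
After 6 (reverse(2, 4)): [I, G, A, J, E, D, B, C, F, H]
After 7 (rotate_left(0, 9, k=5)): [D, B, C, F, H, I, G, A, J, E]
After 8 (swap(4, 5)): [D, B, C, F, I, H, G, A, J, E]
After 9 (rotate_left(7, 9, k=1)): [D, B, C, F, I, H, G, J, E, A]
After 10 (swap(9, 3)): [D, B, C, A, I, H, G, J, E, F]
After 11 (rotate_left(3, 7, k=3)): [D, B, C, G, J, A, I, H, E, F]
After 12 (swap(2, 3)): [D, B, G, C, J, A, I, H, E, F]

Answer: no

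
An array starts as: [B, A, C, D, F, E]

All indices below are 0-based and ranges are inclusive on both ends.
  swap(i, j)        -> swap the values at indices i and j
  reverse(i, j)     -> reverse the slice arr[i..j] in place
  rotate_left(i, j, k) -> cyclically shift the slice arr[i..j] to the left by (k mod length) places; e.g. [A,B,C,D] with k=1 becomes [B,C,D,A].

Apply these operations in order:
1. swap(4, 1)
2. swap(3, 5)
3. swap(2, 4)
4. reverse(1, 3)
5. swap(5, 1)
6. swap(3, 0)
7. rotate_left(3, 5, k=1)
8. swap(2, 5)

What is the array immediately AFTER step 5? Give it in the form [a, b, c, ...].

Answer: [B, D, A, F, C, E]

Derivation:
After 1 (swap(4, 1)): [B, F, C, D, A, E]
After 2 (swap(3, 5)): [B, F, C, E, A, D]
After 3 (swap(2, 4)): [B, F, A, E, C, D]
After 4 (reverse(1, 3)): [B, E, A, F, C, D]
After 5 (swap(5, 1)): [B, D, A, F, C, E]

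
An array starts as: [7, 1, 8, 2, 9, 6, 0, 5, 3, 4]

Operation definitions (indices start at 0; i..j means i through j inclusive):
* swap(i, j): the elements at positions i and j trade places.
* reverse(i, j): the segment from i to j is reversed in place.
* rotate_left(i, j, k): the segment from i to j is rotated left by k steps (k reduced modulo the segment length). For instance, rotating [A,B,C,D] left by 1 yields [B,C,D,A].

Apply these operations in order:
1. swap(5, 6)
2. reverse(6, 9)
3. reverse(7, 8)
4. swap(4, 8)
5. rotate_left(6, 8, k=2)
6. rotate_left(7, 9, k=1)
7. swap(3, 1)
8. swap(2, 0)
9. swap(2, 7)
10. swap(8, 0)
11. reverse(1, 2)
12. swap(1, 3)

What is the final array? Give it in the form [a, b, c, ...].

After 1 (swap(5, 6)): [7, 1, 8, 2, 9, 0, 6, 5, 3, 4]
After 2 (reverse(6, 9)): [7, 1, 8, 2, 9, 0, 4, 3, 5, 6]
After 3 (reverse(7, 8)): [7, 1, 8, 2, 9, 0, 4, 5, 3, 6]
After 4 (swap(4, 8)): [7, 1, 8, 2, 3, 0, 4, 5, 9, 6]
After 5 (rotate_left(6, 8, k=2)): [7, 1, 8, 2, 3, 0, 9, 4, 5, 6]
After 6 (rotate_left(7, 9, k=1)): [7, 1, 8, 2, 3, 0, 9, 5, 6, 4]
After 7 (swap(3, 1)): [7, 2, 8, 1, 3, 0, 9, 5, 6, 4]
After 8 (swap(2, 0)): [8, 2, 7, 1, 3, 0, 9, 5, 6, 4]
After 9 (swap(2, 7)): [8, 2, 5, 1, 3, 0, 9, 7, 6, 4]
After 10 (swap(8, 0)): [6, 2, 5, 1, 3, 0, 9, 7, 8, 4]
After 11 (reverse(1, 2)): [6, 5, 2, 1, 3, 0, 9, 7, 8, 4]
After 12 (swap(1, 3)): [6, 1, 2, 5, 3, 0, 9, 7, 8, 4]

Answer: [6, 1, 2, 5, 3, 0, 9, 7, 8, 4]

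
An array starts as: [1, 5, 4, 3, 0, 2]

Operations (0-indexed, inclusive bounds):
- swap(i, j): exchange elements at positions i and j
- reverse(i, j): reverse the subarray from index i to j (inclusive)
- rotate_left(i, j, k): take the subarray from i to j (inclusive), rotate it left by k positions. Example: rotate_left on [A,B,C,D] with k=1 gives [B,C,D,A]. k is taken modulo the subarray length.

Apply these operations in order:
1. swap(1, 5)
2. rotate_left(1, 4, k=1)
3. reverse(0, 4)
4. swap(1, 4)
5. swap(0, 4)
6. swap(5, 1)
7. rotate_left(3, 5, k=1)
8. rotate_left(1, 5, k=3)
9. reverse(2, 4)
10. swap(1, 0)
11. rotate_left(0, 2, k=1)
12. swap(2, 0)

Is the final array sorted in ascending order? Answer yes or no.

Answer: no

Derivation:
After 1 (swap(1, 5)): [1, 2, 4, 3, 0, 5]
After 2 (rotate_left(1, 4, k=1)): [1, 4, 3, 0, 2, 5]
After 3 (reverse(0, 4)): [2, 0, 3, 4, 1, 5]
After 4 (swap(1, 4)): [2, 1, 3, 4, 0, 5]
After 5 (swap(0, 4)): [0, 1, 3, 4, 2, 5]
After 6 (swap(5, 1)): [0, 5, 3, 4, 2, 1]
After 7 (rotate_left(3, 5, k=1)): [0, 5, 3, 2, 1, 4]
After 8 (rotate_left(1, 5, k=3)): [0, 1, 4, 5, 3, 2]
After 9 (reverse(2, 4)): [0, 1, 3, 5, 4, 2]
After 10 (swap(1, 0)): [1, 0, 3, 5, 4, 2]
After 11 (rotate_left(0, 2, k=1)): [0, 3, 1, 5, 4, 2]
After 12 (swap(2, 0)): [1, 3, 0, 5, 4, 2]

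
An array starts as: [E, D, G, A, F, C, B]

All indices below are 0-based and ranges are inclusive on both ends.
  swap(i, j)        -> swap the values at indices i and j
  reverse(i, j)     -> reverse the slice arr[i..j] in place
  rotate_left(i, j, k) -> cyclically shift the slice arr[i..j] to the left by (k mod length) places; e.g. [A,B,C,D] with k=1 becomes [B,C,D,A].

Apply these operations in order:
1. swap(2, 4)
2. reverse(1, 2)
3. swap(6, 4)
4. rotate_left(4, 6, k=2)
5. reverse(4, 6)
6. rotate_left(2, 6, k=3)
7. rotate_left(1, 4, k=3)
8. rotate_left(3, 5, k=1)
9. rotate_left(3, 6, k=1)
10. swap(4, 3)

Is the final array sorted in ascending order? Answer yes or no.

Answer: no

Derivation:
After 1 (swap(2, 4)): [E, D, F, A, G, C, B]
After 2 (reverse(1, 2)): [E, F, D, A, G, C, B]
After 3 (swap(6, 4)): [E, F, D, A, B, C, G]
After 4 (rotate_left(4, 6, k=2)): [E, F, D, A, G, B, C]
After 5 (reverse(4, 6)): [E, F, D, A, C, B, G]
After 6 (rotate_left(2, 6, k=3)): [E, F, B, G, D, A, C]
After 7 (rotate_left(1, 4, k=3)): [E, D, F, B, G, A, C]
After 8 (rotate_left(3, 5, k=1)): [E, D, F, G, A, B, C]
After 9 (rotate_left(3, 6, k=1)): [E, D, F, A, B, C, G]
After 10 (swap(4, 3)): [E, D, F, B, A, C, G]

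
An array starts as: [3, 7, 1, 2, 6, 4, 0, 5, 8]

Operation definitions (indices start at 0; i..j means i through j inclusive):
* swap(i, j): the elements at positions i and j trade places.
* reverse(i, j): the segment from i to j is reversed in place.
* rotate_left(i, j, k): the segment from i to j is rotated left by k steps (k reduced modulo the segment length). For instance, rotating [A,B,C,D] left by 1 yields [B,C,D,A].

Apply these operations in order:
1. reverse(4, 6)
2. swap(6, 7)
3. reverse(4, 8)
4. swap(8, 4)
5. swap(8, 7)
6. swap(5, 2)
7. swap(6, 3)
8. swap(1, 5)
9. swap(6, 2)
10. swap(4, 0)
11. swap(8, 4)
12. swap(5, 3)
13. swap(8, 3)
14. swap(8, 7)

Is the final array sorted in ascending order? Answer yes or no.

Answer: yes

Derivation:
After 1 (reverse(4, 6)): [3, 7, 1, 2, 0, 4, 6, 5, 8]
After 2 (swap(6, 7)): [3, 7, 1, 2, 0, 4, 5, 6, 8]
After 3 (reverse(4, 8)): [3, 7, 1, 2, 8, 6, 5, 4, 0]
After 4 (swap(8, 4)): [3, 7, 1, 2, 0, 6, 5, 4, 8]
After 5 (swap(8, 7)): [3, 7, 1, 2, 0, 6, 5, 8, 4]
After 6 (swap(5, 2)): [3, 7, 6, 2, 0, 1, 5, 8, 4]
After 7 (swap(6, 3)): [3, 7, 6, 5, 0, 1, 2, 8, 4]
After 8 (swap(1, 5)): [3, 1, 6, 5, 0, 7, 2, 8, 4]
After 9 (swap(6, 2)): [3, 1, 2, 5, 0, 7, 6, 8, 4]
After 10 (swap(4, 0)): [0, 1, 2, 5, 3, 7, 6, 8, 4]
After 11 (swap(8, 4)): [0, 1, 2, 5, 4, 7, 6, 8, 3]
After 12 (swap(5, 3)): [0, 1, 2, 7, 4, 5, 6, 8, 3]
After 13 (swap(8, 3)): [0, 1, 2, 3, 4, 5, 6, 8, 7]
After 14 (swap(8, 7)): [0, 1, 2, 3, 4, 5, 6, 7, 8]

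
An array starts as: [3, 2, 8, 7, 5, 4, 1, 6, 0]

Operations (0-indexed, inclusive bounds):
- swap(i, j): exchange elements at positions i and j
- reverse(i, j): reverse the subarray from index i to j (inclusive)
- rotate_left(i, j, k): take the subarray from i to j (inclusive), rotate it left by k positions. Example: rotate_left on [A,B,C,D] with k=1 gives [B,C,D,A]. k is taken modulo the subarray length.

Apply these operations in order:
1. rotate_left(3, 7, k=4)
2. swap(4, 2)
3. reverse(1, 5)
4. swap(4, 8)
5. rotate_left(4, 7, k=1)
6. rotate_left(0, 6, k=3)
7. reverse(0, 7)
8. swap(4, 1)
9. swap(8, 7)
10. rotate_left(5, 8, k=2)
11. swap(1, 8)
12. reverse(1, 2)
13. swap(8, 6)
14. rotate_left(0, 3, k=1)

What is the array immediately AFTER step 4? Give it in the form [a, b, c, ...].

Answer: [3, 5, 8, 6, 0, 2, 4, 1, 7]

Derivation:
After 1 (rotate_left(3, 7, k=4)): [3, 2, 8, 6, 7, 5, 4, 1, 0]
After 2 (swap(4, 2)): [3, 2, 7, 6, 8, 5, 4, 1, 0]
After 3 (reverse(1, 5)): [3, 5, 8, 6, 7, 2, 4, 1, 0]
After 4 (swap(4, 8)): [3, 5, 8, 6, 0, 2, 4, 1, 7]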